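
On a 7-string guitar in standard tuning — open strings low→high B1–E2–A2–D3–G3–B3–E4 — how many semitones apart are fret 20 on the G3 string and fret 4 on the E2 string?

31 semitones

G3 at fret 20 → D#5 (MIDI 75); E2 at fret 4 → G#2 (MIDI 44).
75 − 44 = 31, so the two pitches are 31 semitones apart, with D#5 the higher.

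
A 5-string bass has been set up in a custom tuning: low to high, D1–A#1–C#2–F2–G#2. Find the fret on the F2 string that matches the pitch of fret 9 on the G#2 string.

G#2 at fret 9 is G#2 + 9 semitones = F3.
The open F2 string is 3 semitones below the open G#2, so the same pitch on the F2 string lies at fret 9 + 3 = 12.

12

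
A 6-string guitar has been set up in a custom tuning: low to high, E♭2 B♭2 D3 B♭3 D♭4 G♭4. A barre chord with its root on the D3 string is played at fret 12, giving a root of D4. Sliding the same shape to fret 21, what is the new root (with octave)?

B4

Moving from fret 12 to fret 21 shifts the root by 9 semitones.
D4 up 9 semitones is B4.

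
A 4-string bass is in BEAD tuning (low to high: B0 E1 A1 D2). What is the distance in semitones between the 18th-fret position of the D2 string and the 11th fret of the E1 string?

D2 at fret 18 → G#3 (MIDI 56); E1 at fret 11 → D#2 (MIDI 39).
56 − 39 = 17, so the two pitches are 17 semitones apart, with G#3 the higher.

17 semitones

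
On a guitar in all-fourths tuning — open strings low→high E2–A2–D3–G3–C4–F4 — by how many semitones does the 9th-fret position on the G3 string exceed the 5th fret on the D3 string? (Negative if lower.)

9 semitones

G3 at fret 9 → E4 (MIDI 64); D3 at fret 5 → G3 (MIDI 55).
64 − 55 = 9, so the two pitches are 9 semitones apart.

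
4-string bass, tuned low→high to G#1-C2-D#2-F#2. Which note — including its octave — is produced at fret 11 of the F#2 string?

F#2 is MIDI 42. Adding 11 gives 53, which is F3.

F3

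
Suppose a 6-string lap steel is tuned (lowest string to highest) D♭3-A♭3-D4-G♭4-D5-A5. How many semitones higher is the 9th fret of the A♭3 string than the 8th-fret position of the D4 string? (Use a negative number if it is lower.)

-5 semitones

A♭3 at fret 9 → F4 (MIDI 65); D4 at fret 8 → B♭4 (MIDI 70).
65 − 70 = -5, so the two pitches are 5 semitones apart.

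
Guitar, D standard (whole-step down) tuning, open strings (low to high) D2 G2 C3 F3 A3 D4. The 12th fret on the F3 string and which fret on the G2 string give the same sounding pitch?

F3 at fret 12 is F3 + 12 semitones = F4.
The open G2 string is 10 semitones below the open F3, so the same pitch on the G2 string lies at fret 12 + 10 = 22.

22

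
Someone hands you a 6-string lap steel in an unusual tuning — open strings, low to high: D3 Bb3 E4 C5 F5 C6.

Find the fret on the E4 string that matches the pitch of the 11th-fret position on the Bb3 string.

Bb3 at fret 11 is Bb3 + 11 semitones = A4.
The open E4 string is 6 semitones above the open Bb3, so the same pitch on the E4 string lies at fret 11 − 6 = 5.

5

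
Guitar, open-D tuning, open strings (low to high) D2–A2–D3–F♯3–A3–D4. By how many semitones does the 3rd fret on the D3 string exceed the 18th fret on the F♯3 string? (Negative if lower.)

D3 at fret 3 → F3 (MIDI 53); F♯3 at fret 18 → C5 (MIDI 72).
53 − 72 = -19, so the two pitches are 19 semitones apart.

-19 semitones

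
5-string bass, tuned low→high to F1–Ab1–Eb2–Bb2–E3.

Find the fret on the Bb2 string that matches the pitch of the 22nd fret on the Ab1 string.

Ab1 at fret 22 is Ab1 + 22 semitones = Gb3.
The open Bb2 string is 14 semitones above the open Ab1, so the same pitch on the Bb2 string lies at fret 22 − 14 = 8.

8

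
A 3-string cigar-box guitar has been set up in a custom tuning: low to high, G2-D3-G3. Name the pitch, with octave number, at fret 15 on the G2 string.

Each fret is one semitone, so G2 + 15 = A♯3.

A♯3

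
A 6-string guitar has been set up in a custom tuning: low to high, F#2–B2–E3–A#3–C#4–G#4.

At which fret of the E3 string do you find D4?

D4 is 10 semitones above the open E3 (E–F–F#–G–…–C–C#–D), so it sits at fret 10.

10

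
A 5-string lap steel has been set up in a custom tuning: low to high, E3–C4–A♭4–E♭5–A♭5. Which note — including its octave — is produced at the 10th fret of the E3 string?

Each fret is one semitone, so E3 + 10 = D4.

D4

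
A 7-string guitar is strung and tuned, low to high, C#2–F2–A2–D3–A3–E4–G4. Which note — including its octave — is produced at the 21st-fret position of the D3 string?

B4

The open D3 string plus 21 semitones: D–D#–E–F–…–A–A#–B.
The walk passes from B into C once, so the octave number goes from 3 to 4.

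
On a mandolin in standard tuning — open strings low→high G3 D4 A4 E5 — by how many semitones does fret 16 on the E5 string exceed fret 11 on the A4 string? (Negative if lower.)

12 semitones

E5 at fret 16 → G#6 (MIDI 92); A4 at fret 11 → G#5 (MIDI 80).
92 − 80 = 12, so the two pitches are 12 semitones apart.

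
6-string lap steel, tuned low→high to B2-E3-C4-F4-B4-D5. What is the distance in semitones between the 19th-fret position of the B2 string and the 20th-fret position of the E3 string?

B2 at fret 19 → F♯4 (MIDI 66); E3 at fret 20 → C5 (MIDI 72).
66 − 72 = -6, so the two pitches are 6 semitones apart, with C5 the higher.

6 semitones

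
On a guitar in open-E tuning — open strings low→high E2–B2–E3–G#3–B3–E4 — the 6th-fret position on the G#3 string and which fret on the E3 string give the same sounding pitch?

G#3 at fret 6 is G#3 + 6 semitones = D4.
The open E3 string is 4 semitones below the open G#3, so the same pitch on the E3 string lies at fret 6 + 4 = 10.

10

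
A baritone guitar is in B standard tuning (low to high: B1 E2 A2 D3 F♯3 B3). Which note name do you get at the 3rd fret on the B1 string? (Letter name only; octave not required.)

D

B1 is MIDI 35. Adding 3 gives 38; 38 mod 12 = 2, i.e. D.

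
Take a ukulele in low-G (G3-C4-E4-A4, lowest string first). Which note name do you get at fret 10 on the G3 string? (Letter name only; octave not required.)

F

G3 is MIDI 55. Adding 10 gives 65; 65 mod 12 = 5, i.e. F.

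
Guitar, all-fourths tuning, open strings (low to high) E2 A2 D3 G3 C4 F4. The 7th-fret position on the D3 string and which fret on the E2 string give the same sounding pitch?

D3 at fret 7 is D3 + 7 semitones = A3.
The open E2 string is 10 semitones below the open D3, so the same pitch on the E2 string lies at fret 7 + 10 = 17.

17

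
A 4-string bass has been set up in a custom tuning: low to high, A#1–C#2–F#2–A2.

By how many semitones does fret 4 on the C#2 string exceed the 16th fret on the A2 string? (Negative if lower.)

-20 semitones

C#2 at fret 4 → F2 (MIDI 41); A2 at fret 16 → C#4 (MIDI 61).
41 − 61 = -20, so the two pitches are 20 semitones apart.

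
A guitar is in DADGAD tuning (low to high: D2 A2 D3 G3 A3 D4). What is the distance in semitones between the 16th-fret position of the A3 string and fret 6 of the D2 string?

A3 at fret 16 → C#5 (MIDI 73); D2 at fret 6 → G#2 (MIDI 44).
73 − 44 = 29, so the two pitches are 29 semitones apart, with C#5 the higher.

29 semitones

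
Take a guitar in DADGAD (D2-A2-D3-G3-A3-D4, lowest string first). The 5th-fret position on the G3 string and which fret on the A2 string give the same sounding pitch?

G3 at fret 5 is G3 + 5 semitones = C4.
The open A2 string is 10 semitones below the open G3, so the same pitch on the A2 string lies at fret 5 + 10 = 15.

15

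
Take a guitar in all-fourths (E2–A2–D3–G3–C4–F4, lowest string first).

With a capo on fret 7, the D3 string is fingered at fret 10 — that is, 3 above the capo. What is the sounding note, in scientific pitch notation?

C4

The capo raises the open D3 by 7 semitones to A3; fretting 3 more gives D3 + 7 + 3 = D3 + 10 semitones = C4.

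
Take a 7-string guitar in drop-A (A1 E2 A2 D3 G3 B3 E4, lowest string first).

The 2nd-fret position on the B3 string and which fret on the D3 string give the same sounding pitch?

11

Fret 2 on B3 is MIDI 59 + 2 = 61 (C♯4). On the D3 string (open MIDI 50), that pitch is 61 − 50 = fret 11.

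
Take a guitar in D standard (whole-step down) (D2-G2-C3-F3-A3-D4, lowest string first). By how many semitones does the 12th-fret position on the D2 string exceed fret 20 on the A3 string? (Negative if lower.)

-27 semitones

D2 at fret 12 → D3 (MIDI 50); A3 at fret 20 → F5 (MIDI 77).
50 − 77 = -27, so the two pitches are 27 semitones apart.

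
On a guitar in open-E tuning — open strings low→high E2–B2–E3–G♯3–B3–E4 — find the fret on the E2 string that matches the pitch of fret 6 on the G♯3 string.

G♯3 at fret 6 is G♯3 + 6 semitones = D4.
The open E2 string is 16 semitones below the open G♯3, so the same pitch on the E2 string lies at fret 6 + 16 = 22.

22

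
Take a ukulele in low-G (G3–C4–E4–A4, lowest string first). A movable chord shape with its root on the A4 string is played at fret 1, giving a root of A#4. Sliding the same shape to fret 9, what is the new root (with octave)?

F#5

Moving from fret 1 to fret 9 shifts the root by 8 semitones.
A#4 up 8 semitones is F#5.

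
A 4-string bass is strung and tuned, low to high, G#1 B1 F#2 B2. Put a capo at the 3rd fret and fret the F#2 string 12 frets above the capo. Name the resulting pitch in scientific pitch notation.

A3

The capo raises the open F#2 by 3 semitones to A2; fretting 12 more gives F#2 + 3 + 12 = F#2 + 15 semitones = A3.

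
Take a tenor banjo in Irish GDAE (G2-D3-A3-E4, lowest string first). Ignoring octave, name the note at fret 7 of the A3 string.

The open A3 string plus 7 semitones: A–A#–B–C–C#–D–D#–E.

E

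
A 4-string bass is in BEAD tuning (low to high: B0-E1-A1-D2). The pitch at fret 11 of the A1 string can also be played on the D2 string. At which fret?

A1 at fret 11 is A1 + 11 semitones = G♯2.
The open D2 string is 5 semitones above the open A1, so the same pitch on the D2 string lies at fret 11 − 5 = 6.

6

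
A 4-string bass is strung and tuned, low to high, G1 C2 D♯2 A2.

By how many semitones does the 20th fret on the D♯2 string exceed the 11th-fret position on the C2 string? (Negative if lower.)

12 semitones

D♯2 at fret 20 → B3 (MIDI 59); C2 at fret 11 → B2 (MIDI 47).
59 − 47 = 12, so the two pitches are 12 semitones apart.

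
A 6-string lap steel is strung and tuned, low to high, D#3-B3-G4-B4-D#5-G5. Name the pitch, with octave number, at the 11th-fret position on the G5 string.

Each fret is one semitone, so G5 + 11 = F#6.

F#6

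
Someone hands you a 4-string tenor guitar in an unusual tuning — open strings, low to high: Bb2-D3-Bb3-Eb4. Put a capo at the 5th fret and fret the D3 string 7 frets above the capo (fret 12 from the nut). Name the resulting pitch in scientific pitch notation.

The capo raises the open D3 by 5 semitones to G3; fretting 7 more gives D3 + 5 + 7 = D3 + 12 semitones = D4.

D4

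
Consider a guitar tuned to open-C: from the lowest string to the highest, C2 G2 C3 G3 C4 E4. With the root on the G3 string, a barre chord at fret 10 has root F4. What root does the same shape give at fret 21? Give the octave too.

Moving from fret 10 to fret 21 shifts the root by 11 semitones.
F4 up 11 semitones is E5.

E5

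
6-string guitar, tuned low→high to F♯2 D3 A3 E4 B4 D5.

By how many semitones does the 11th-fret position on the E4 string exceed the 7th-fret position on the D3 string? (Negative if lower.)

18 semitones

E4 at fret 11 → D♯5 (MIDI 75); D3 at fret 7 → A3 (MIDI 57).
75 − 57 = 18, so the two pitches are 18 semitones apart.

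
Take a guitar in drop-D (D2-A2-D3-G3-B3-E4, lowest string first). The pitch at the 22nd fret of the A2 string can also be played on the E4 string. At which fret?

Fret 22 on A2 is MIDI 45 + 22 = 67 (G4). On the E4 string (open MIDI 64), that pitch is 67 − 64 = fret 3.

3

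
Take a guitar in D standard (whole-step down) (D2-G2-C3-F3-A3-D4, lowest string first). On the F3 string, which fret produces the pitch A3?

A3 is 4 semitones above the open F3 (F–F#–G–G#–A), so it sits at fret 4.

4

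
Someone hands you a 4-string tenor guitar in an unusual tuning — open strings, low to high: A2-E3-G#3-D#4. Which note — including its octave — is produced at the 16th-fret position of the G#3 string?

Each fret is one semitone, so G#3 + 16 = C5.

C5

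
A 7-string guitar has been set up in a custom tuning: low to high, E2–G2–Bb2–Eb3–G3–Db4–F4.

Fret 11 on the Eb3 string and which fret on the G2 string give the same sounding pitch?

Eb3 at fret 11 is Eb3 + 11 semitones = D4.
The open G2 string is 8 semitones below the open Eb3, so the same pitch on the G2 string lies at fret 11 + 8 = 19.

19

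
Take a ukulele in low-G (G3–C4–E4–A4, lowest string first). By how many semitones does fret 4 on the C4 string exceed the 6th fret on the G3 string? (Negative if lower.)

3 semitones

C4 at fret 4 → E4 (MIDI 64); G3 at fret 6 → C#4 (MIDI 61).
64 − 61 = 3, so the two pitches are 3 semitones apart.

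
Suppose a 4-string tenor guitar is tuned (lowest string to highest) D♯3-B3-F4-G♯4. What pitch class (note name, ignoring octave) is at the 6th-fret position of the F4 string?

The open F4 string plus 6 semitones: F–F#–G–G#–A–A#–B.

B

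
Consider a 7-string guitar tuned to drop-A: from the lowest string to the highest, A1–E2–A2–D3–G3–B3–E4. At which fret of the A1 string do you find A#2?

A#2 is 13 semitones above the open A1 (A–A#–B–C–…–G#–A–A#), so it sits at fret 13.

13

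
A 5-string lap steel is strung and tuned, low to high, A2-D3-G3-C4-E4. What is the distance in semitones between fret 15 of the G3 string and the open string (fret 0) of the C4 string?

10 semitones

G3 at fret 15 → A♯4 (MIDI 70); C4 at fret 0 → C4 (MIDI 60).
70 − 60 = 10, so the two pitches are 10 semitones apart, with A♯4 the higher.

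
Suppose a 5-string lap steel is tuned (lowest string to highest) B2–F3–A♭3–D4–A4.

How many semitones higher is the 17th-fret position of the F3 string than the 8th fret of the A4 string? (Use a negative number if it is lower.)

F3 at fret 17 → B♭4 (MIDI 70); A4 at fret 8 → F5 (MIDI 77).
70 − 77 = -7, so the two pitches are 7 semitones apart.

-7 semitones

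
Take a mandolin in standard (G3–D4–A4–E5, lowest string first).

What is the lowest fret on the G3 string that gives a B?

From G3, count semitones up the chromatic scale until reaching B: G–G#–A–A#–B — 4 steps.

4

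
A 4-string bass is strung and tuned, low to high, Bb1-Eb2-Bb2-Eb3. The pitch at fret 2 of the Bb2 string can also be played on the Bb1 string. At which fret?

Fret 2 on Bb2 is MIDI 46 + 2 = 48 (C3). On the Bb1 string (open MIDI 34), that pitch is 48 − 34 = fret 14.

14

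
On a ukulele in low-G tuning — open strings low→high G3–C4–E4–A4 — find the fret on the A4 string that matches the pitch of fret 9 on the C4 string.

C4 at fret 9 is C4 + 9 semitones = A4.
The open A4 string is 9 semitones above the open C4, so the same pitch on the A4 string lies at fret 9 − 9 = 0.

0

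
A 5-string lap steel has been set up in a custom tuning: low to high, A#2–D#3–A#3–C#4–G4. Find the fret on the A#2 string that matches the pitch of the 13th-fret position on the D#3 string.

D#3 at fret 13 is D#3 + 13 semitones = E4.
The open A#2 string is 5 semitones below the open D#3, so the same pitch on the A#2 string lies at fret 13 + 5 = 18.

18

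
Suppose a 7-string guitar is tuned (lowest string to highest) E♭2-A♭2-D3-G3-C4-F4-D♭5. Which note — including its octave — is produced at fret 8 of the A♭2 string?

A♭2 is MIDI 44. Adding 8 gives 52, which is E3.

E3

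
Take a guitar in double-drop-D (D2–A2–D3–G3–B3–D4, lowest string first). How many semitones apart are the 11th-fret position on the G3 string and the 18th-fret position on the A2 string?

3 semitones

G3 at fret 11 → F#4 (MIDI 66); A2 at fret 18 → D#4 (MIDI 63).
66 − 63 = 3, so the two pitches are 3 semitones apart, with F#4 the higher.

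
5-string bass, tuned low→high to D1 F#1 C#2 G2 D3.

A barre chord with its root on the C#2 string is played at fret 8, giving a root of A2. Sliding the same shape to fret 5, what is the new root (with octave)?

F#2

Moving from fret 8 to fret 5 shifts the root by -3 semitones.
A2 down 3 semitones is F#2.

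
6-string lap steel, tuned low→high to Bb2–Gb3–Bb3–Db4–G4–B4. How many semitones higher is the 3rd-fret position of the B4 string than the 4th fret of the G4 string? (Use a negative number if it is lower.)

B4 at fret 3 → D5 (MIDI 74); G4 at fret 4 → B4 (MIDI 71).
74 − 71 = 3, so the two pitches are 3 semitones apart.

3 semitones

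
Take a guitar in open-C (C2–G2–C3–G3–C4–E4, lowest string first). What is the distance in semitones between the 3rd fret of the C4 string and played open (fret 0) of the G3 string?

8 semitones

C4 at fret 3 → D♯4 (MIDI 63); G3 at fret 0 → G3 (MIDI 55).
63 − 55 = 8, so the two pitches are 8 semitones apart, with D♯4 the higher.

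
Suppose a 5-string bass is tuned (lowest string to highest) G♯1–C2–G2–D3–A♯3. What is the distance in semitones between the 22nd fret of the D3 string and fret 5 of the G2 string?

24 semitones

D3 at fret 22 → C5 (MIDI 72); G2 at fret 5 → C3 (MIDI 48).
72 − 48 = 24, so the two pitches are 24 semitones apart, with C5 the higher.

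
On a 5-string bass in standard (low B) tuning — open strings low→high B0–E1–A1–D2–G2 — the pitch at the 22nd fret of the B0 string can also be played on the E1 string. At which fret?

17

Fret 22 on B0 is MIDI 23 + 22 = 45 (A2). On the E1 string (open MIDI 28), that pitch is 45 − 28 = fret 17.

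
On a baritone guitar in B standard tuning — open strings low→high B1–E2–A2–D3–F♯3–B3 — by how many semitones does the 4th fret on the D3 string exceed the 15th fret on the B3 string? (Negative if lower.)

-20 semitones

D3 at fret 4 → F♯3 (MIDI 54); B3 at fret 15 → D5 (MIDI 74).
54 − 74 = -20, so the two pitches are 20 semitones apart.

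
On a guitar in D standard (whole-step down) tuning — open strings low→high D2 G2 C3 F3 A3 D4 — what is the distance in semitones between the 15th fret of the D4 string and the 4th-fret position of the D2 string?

35 semitones

D4 at fret 15 → F5 (MIDI 77); D2 at fret 4 → F#2 (MIDI 42).
77 − 42 = 35, so the two pitches are 35 semitones apart, with F5 the higher.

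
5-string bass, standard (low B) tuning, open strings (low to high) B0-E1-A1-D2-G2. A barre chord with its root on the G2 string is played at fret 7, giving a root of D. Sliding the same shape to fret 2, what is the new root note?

A

Moving from fret 7 to fret 2 shifts the root by -5 semitones.
D down 5 semitones is A.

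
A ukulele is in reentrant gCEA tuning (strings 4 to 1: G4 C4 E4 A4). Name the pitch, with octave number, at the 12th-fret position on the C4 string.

The open C4 string plus 12 semitones: C–C#–D–D#–…–A#–B–C.
The walk passes from B into C once, so the octave number goes from 4 to 5.

C5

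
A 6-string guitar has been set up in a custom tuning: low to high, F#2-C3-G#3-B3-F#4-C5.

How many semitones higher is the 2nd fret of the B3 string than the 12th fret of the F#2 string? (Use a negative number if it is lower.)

7 semitones

B3 at fret 2 → C#4 (MIDI 61); F#2 at fret 12 → F#3 (MIDI 54).
61 − 54 = 7, so the two pitches are 7 semitones apart.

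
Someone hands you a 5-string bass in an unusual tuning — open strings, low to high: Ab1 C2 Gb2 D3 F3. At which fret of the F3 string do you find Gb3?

1

Gb3 is 1 semitone above the open F3 (F–Gb), so it sits at fret 1.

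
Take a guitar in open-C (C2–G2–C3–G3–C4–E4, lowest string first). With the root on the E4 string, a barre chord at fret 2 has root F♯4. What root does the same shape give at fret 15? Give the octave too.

Moving from fret 2 to fret 15 shifts the root by 13 semitones.
F♯4 up 13 semitones is G5.

G5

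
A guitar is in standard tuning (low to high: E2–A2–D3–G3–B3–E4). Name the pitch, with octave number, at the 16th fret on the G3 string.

The open G3 string plus 16 semitones: G–G#–A–A#–…–A–A#–B.
The walk passes from B into C once, so the octave number goes from 3 to 4.

B4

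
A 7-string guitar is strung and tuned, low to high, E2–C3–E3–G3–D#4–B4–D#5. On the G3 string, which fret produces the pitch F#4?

F#4 is 11 semitones above the open G3 (G–G#–A–A#–…–E–F–F#), so it sits at fret 11.

11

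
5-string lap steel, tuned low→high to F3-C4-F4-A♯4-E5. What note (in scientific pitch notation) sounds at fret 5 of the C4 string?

F4

The open C4 string plus 5 semitones: C–C#–D–D#–E–F.
No B→C boundary is crossed, so the octave stays at 4.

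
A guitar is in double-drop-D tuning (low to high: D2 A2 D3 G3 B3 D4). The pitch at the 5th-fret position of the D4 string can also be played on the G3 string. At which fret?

12

D4 at fret 5 is D4 + 5 semitones = G4.
The open G3 string is 7 semitones below the open D4, so the same pitch on the G3 string lies at fret 5 + 7 = 12.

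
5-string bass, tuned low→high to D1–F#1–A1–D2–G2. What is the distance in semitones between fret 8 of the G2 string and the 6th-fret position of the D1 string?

G2 at fret 8 → D#3 (MIDI 51); D1 at fret 6 → G#1 (MIDI 32).
51 − 32 = 19, so the two pitches are 19 semitones apart, with D#3 the higher.

19 semitones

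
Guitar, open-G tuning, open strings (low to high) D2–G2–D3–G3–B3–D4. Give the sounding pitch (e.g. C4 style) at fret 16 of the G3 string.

B4

G3 is MIDI 55. Adding 16 gives 71, which is B4.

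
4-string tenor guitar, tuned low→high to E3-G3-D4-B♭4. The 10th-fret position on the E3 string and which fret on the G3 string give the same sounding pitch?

E3 at fret 10 is E3 + 10 semitones = D4.
The open G3 string is 3 semitones above the open E3, so the same pitch on the G3 string lies at fret 10 − 3 = 7.

7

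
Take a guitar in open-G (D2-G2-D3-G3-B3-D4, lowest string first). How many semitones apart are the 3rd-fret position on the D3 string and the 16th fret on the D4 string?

25 semitones

D3 at fret 3 → F3 (MIDI 53); D4 at fret 16 → F#5 (MIDI 78).
53 − 78 = -25, so the two pitches are 25 semitones apart, with F#5 the higher.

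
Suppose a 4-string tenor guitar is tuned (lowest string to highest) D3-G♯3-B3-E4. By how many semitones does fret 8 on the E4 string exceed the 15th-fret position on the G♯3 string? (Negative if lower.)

1 semitone

E4 at fret 8 → C5 (MIDI 72); G♯3 at fret 15 → B4 (MIDI 71).
72 − 71 = 1, so the two pitches are 1 semitone apart.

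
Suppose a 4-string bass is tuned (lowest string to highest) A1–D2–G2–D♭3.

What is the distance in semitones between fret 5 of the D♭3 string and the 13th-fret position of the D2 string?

D♭3 at fret 5 → G♭3 (MIDI 54); D2 at fret 13 → E♭3 (MIDI 51).
54 − 51 = 3, so the two pitches are 3 semitones apart, with G♭3 the higher.

3 semitones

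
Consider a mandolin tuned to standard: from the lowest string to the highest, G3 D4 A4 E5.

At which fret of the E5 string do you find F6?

13

F6 is 13 semitones above the open E5 (E–F–F#–G–…–D#–E–F), so it sits at fret 13.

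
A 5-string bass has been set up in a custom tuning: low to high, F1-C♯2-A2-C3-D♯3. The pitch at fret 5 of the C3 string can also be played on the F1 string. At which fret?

Fret 5 on C3 is MIDI 48 + 5 = 53 (F3). On the F1 string (open MIDI 29), that pitch is 53 − 29 = fret 24.

24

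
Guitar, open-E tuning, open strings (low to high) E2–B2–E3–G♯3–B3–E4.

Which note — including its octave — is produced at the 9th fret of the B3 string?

Each fret is one semitone, so B3 + 9 = G♯4.
(Equivalently spelled A♭4.)

G♯4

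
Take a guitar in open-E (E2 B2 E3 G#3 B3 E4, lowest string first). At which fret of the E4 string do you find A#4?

6

A#4 is 6 semitones above the open E4 (E–F–F#–G–G#–A–A#), so it sits at fret 6.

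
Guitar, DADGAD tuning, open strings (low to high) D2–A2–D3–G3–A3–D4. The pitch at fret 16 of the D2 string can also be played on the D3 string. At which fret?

D2 at fret 16 is D2 + 16 semitones = F#3.
The open D3 string is 12 semitones above the open D2, so the same pitch on the D3 string lies at fret 16 − 12 = 4.

4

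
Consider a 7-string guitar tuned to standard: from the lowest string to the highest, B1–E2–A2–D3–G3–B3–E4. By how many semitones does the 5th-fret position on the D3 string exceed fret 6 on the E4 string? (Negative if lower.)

D3 at fret 5 → G3 (MIDI 55); E4 at fret 6 → A♯4 (MIDI 70).
55 − 70 = -15, so the two pitches are 15 semitones apart.

-15 semitones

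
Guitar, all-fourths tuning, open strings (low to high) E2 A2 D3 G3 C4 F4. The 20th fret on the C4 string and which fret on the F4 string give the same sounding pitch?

15

C4 at fret 20 is C4 + 20 semitones = G♯5.
The open F4 string is 5 semitones above the open C4, so the same pitch on the F4 string lies at fret 20 − 5 = 15.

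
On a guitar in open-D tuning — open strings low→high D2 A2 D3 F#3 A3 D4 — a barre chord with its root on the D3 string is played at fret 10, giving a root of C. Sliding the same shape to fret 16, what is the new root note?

Moving from fret 10 to fret 16 shifts the root by 6 semitones.
C up 6 semitones is F#.

F#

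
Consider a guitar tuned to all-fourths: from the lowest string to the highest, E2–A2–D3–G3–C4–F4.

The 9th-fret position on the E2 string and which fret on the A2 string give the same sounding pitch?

E2 at fret 9 is E2 + 9 semitones = C#3.
The open A2 string is 5 semitones above the open E2, so the same pitch on the A2 string lies at fret 9 − 5 = 4.

4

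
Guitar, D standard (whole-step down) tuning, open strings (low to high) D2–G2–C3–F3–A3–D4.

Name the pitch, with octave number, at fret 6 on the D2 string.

Each fret is one semitone, so D2 + 6 = G#2.
(Equivalently spelled Ab2.)

G#2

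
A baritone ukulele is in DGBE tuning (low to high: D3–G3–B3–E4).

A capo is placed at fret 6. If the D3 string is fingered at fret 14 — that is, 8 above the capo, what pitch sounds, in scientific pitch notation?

E4

The capo raises the open D3 by 6 semitones to G#3; fretting 8 more gives D3 + 6 + 8 = D3 + 14 semitones = E4.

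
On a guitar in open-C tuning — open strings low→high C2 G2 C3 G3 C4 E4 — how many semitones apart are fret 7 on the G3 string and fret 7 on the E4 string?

G3 at fret 7 → D4 (MIDI 62); E4 at fret 7 → B4 (MIDI 71).
62 − 71 = -9, so the two pitches are 9 semitones apart, with B4 the higher.

9 semitones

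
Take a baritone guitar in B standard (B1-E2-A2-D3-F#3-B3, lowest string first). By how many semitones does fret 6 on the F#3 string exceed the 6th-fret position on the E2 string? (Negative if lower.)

F#3 at fret 6 → C4 (MIDI 60); E2 at fret 6 → A#2 (MIDI 46).
60 − 46 = 14, so the two pitches are 14 semitones apart.

14 semitones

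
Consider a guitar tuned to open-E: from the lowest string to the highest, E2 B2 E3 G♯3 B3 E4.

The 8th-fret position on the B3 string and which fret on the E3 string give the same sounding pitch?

Fret 8 on B3 is MIDI 59 + 8 = 67 (G4). On the E3 string (open MIDI 52), that pitch is 67 − 52 = fret 15.

15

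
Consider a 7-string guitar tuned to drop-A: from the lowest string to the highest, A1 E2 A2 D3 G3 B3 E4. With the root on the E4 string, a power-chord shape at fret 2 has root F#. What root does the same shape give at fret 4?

G#

Moving from fret 2 to fret 4 shifts the root by 2 semitones.
F# up 2 semitones is G#.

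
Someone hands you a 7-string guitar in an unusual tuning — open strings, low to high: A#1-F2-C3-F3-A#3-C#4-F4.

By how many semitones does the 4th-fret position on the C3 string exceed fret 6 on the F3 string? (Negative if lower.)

C3 at fret 4 → E3 (MIDI 52); F3 at fret 6 → B3 (MIDI 59).
52 − 59 = -7, so the two pitches are 7 semitones apart.

-7 semitones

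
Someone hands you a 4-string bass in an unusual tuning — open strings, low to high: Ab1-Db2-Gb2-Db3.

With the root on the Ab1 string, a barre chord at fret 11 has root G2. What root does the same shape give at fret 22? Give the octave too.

Moving from fret 11 to fret 22 shifts the root by 11 semitones.
G2 up 11 semitones is Gb3.

Gb3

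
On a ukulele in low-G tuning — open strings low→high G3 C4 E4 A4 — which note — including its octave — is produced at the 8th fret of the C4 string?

G#4

The open C4 string plus 8 semitones: C–C#–D–D#–E–F–F#–G–G#.
No B→C boundary is crossed, so the octave stays at 4.
(Equivalently spelled Ab4.)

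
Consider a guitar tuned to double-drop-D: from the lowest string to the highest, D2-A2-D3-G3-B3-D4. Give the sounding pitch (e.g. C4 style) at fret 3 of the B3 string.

The open B3 string plus 3 semitones: B–C–C#–D.
The walk passes from B into C once, so the octave number goes from 3 to 4.

D4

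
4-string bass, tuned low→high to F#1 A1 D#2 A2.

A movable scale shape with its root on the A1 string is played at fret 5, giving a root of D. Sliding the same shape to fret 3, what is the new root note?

Moving from fret 5 to fret 3 shifts the root by -2 semitones.
D down 2 semitones is C.

C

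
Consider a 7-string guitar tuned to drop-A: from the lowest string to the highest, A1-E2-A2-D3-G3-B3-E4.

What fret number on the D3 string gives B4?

21

B4 is 21 semitones above the open D3 (D–D#–E–F–…–A–A#–B), so it sits at fret 21.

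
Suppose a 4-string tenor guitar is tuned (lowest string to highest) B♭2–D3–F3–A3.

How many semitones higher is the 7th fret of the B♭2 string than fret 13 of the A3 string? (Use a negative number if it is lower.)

-17 semitones

B♭2 at fret 7 → F3 (MIDI 53); A3 at fret 13 → B♭4 (MIDI 70).
53 − 70 = -17, so the two pitches are 17 semitones apart.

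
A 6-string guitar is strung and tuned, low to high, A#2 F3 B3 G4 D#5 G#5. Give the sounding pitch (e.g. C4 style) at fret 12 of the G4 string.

G4 is MIDI 67. Adding 12 gives 79, which is G5.

G5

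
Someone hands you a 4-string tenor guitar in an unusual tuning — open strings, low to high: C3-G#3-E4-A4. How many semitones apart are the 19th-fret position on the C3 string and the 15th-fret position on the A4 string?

17 semitones

C3 at fret 19 → G4 (MIDI 67); A4 at fret 15 → C6 (MIDI 84).
67 − 84 = -17, so the two pitches are 17 semitones apart, with C6 the higher.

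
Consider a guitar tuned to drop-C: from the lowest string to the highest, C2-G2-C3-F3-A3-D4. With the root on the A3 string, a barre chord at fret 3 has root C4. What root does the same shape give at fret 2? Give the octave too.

B3

Moving from fret 3 to fret 2 shifts the root by -1 semitone.
C4 down 1 semitone is B3.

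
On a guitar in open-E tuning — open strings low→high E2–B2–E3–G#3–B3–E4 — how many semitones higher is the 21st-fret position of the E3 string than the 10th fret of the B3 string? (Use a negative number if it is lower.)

4 semitones

E3 at fret 21 → C#5 (MIDI 73); B3 at fret 10 → A4 (MIDI 69).
73 − 69 = 4, so the two pitches are 4 semitones apart.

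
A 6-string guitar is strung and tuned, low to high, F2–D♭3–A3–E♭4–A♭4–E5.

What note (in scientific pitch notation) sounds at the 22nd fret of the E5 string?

E5 is MIDI 76. Adding 22 gives 98, which is D7.

D7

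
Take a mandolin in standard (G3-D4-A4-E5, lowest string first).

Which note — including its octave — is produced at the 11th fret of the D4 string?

Each fret is one semitone, so D4 + 11 = C#5.
(Equivalently spelled Db5.)

C#5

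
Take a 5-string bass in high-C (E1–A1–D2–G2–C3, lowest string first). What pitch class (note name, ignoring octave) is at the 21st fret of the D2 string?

B

The open D2 string plus 21 semitones: D–D#–E–F–…–A–A#–B.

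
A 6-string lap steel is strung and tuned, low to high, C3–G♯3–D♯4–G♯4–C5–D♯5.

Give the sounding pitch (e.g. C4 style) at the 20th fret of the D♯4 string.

The open D♯4 string plus 20 semitones: D#–E–F–F#–…–A–A#–B.
The walk passes from B into C once, so the octave number goes from 4 to 5.

B5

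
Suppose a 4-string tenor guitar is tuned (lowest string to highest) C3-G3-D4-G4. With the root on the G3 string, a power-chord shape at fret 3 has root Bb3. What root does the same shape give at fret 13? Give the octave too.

Moving from fret 3 to fret 13 shifts the root by 10 semitones.
Bb3 up 10 semitones is Ab4.

Ab4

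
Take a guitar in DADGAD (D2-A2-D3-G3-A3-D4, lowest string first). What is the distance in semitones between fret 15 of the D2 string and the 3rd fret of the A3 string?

7 semitones

D2 at fret 15 → F3 (MIDI 53); A3 at fret 3 → C4 (MIDI 60).
53 − 60 = -7, so the two pitches are 7 semitones apart, with C4 the higher.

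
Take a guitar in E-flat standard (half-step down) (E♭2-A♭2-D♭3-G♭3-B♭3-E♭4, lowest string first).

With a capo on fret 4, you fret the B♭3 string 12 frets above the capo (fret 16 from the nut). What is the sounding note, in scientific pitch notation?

The capo raises the open B♭3 by 4 semitones to D4; fretting 12 more gives B♭3 + 4 + 12 = B♭3 + 16 semitones = D5.

D5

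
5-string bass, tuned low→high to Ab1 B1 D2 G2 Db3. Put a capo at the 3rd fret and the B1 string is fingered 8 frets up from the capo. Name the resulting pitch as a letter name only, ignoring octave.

The capo raises the open B1 by 3 semitones to D2; fretting 8 more gives B1 + 3 + 8 = B1 + 11 semitones, landing on Bb.
(Also written A#.)

Bb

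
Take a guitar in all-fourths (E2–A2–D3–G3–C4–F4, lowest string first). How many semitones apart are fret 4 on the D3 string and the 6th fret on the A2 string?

D3 at fret 4 → F#3 (MIDI 54); A2 at fret 6 → D#3 (MIDI 51).
54 − 51 = 3, so the two pitches are 3 semitones apart, with F#3 the higher.

3 semitones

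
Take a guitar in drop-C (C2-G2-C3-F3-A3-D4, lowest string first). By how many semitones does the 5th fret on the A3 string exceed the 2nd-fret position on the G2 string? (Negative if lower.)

17 semitones

A3 at fret 5 → D4 (MIDI 62); G2 at fret 2 → A2 (MIDI 45).
62 − 45 = 17, so the two pitches are 17 semitones apart.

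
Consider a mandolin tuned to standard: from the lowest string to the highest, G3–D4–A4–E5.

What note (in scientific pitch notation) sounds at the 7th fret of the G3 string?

The open G3 string plus 7 semitones: G–G#–A–A#–B–C–C#–D.
The walk passes from B into C once, so the octave number goes from 3 to 4.

D4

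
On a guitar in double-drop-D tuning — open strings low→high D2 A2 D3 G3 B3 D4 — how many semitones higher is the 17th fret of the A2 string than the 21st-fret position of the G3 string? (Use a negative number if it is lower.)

-14 semitones

A2 at fret 17 → D4 (MIDI 62); G3 at fret 21 → E5 (MIDI 76).
62 − 76 = -14, so the two pitches are 14 semitones apart.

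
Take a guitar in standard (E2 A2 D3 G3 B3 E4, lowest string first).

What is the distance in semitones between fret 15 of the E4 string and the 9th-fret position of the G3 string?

15 semitones

E4 at fret 15 → G5 (MIDI 79); G3 at fret 9 → E4 (MIDI 64).
79 − 64 = 15, so the two pitches are 15 semitones apart, with G5 the higher.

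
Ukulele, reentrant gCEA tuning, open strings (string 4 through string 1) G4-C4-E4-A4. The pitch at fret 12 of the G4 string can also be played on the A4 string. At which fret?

10

G4 at fret 12 is G4 + 12 semitones = G5.
The open A4 string is 2 semitones above the open G4, so the same pitch on the A4 string lies at fret 12 − 2 = 10.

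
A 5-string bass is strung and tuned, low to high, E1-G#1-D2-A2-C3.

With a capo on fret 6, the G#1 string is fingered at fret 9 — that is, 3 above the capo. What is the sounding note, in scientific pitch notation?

F2

The capo raises the open G#1 by 6 semitones to D2; fretting 3 more gives G#1 + 6 + 3 = G#1 + 9 semitones = F2.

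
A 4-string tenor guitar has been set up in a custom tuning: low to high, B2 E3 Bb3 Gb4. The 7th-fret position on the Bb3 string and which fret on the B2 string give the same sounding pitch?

Bb3 at fret 7 is Bb3 + 7 semitones = F4.
The open B2 string is 11 semitones below the open Bb3, so the same pitch on the B2 string lies at fret 7 + 11 = 18.

18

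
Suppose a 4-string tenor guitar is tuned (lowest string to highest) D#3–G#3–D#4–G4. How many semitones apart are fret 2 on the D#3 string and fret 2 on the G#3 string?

5 semitones

D#3 at fret 2 → F3 (MIDI 53); G#3 at fret 2 → A#3 (MIDI 58).
53 − 58 = -5, so the two pitches are 5 semitones apart, with A#3 the higher.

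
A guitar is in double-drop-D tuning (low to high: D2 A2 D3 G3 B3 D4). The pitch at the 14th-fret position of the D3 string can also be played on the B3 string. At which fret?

Fret 14 on D3 is MIDI 50 + 14 = 64 (E4). On the B3 string (open MIDI 59), that pitch is 64 − 59 = fret 5.

5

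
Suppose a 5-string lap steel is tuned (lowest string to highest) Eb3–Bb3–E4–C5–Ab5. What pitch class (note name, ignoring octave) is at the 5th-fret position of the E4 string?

The open E4 string plus 5 semitones: E–F–Gb–G–Ab–A.

A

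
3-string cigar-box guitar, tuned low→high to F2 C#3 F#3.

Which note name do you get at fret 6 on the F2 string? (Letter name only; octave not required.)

B

F2 is MIDI 41. Adding 6 gives 47; 47 mod 12 = 11, i.e. B.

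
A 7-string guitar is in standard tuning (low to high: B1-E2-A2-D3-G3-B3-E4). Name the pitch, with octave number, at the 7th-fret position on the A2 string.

A2 is MIDI 45. Adding 7 gives 52, which is E3.

E3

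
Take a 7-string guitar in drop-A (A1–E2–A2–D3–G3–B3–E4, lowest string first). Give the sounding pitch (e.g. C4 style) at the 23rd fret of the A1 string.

Each fret is one semitone, so A1 + 23 = G#3.

G#3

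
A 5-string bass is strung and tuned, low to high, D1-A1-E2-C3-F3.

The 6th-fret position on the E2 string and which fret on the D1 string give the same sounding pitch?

E2 at fret 6 is E2 + 6 semitones = A♯2.
The open D1 string is 14 semitones below the open E2, so the same pitch on the D1 string lies at fret 6 + 14 = 20.

20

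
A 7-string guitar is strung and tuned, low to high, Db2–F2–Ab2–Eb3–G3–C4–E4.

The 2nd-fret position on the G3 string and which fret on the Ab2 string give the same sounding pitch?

13

G3 at fret 2 is G3 + 2 semitones = A3.
The open Ab2 string is 11 semitones below the open G3, so the same pitch on the Ab2 string lies at fret 2 + 11 = 13.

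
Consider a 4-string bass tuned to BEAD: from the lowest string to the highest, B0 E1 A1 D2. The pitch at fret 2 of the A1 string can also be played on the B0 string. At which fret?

12

A1 at fret 2 is A1 + 2 semitones = B1.
The open B0 string is 10 semitones below the open A1, so the same pitch on the B0 string lies at fret 2 + 10 = 12.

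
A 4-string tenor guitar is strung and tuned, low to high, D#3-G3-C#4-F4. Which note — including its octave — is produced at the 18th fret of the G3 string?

Each fret is one semitone, so G3 + 18 = C#5.
(Equivalently spelled Db5.)

C#5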